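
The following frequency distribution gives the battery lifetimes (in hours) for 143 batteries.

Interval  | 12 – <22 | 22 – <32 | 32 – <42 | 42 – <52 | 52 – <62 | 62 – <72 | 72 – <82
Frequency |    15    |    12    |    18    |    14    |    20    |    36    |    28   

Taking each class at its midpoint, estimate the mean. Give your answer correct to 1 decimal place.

53.2

Midpoints: 17, 27, 37, 47, 57, 67, 77
Σfm = 15×17 + 12×27 + 18×37 + 14×47 + 20×57 + 36×67 + 28×77 = 7611
n = Σf = 143
Mean = 7611 / 143 = 53.2238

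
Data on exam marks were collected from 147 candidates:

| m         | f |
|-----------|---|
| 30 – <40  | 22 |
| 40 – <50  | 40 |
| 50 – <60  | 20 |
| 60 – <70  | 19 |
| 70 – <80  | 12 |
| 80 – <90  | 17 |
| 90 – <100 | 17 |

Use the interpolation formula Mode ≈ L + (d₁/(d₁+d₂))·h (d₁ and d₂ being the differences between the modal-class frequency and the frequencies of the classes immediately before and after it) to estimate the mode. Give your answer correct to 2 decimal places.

Modal class: 40 – <50 (highest frequency 40).
d₁ = 40 − 22 = 18, d₂ = 40 − 20 = 20
Mode ≈ 40 + (18/(18+20)) × 10 = 40 + 4.7368 = 44.7368

44.74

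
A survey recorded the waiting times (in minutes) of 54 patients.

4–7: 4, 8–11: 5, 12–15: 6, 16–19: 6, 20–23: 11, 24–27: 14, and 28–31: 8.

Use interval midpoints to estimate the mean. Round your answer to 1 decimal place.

20.1

Midpoints: 5.5, 9.5, 13.5, 17.5, 21.5, 25.5, 29.5
Σfm = 4×5.5 + 5×9.5 + 6×13.5 + 6×17.5 + 11×21.5 + 14×25.5 + 8×29.5 = 1085
n = Σf = 54
Mean = 1085 / 54 = 20.0926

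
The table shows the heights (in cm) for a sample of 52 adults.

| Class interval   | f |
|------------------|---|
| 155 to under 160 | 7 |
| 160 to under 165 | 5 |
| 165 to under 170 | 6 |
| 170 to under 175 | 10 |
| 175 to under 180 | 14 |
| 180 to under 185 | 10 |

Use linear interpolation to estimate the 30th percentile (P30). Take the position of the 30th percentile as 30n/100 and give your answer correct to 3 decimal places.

168.000

Cumulative frequencies: 7, 12, 18, 28, 42, 52
n = 52; position = 30n/100 = 15.6.
This falls in the class 165 to under 170: L = 165, F = 12, f = 6, h = 5.
30th percentile ≈ 165 + ((15.6 − 12) / 6) × 5 = 168.0000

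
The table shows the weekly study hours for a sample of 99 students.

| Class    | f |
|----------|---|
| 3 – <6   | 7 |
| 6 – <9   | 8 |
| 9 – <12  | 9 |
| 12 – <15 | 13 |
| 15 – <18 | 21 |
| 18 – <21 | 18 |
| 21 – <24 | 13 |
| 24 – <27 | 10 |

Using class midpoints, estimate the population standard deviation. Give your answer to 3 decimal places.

Midpoints: 4.5, 7.5, 10.5, 13.5, 16.5, 19.5, 22.5, 25.5
n = 99, Σfm = 1606.5, mean = 16.2273
Σfm² = 29598.75
Σf(m − x̄)² = Σfm² − (Σfm)²/n = 29598.75 − 1606.5²/99 = 3529.6364
Population variance = 3529.6364 / 99 = 35.6529
Standard deviation = √35.6529 = 5.9710

5.971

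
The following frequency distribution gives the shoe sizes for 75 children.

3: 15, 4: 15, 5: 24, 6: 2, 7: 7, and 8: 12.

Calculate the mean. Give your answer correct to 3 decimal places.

5.093

Values: 3, 4, 5, 6, 7, 8
Σfx = 15×3 + 15×4 + 24×5 + 2×6 + 7×7 + 12×8 = 382
n = Σf = 75
Mean = 382 / 75 = 5.0933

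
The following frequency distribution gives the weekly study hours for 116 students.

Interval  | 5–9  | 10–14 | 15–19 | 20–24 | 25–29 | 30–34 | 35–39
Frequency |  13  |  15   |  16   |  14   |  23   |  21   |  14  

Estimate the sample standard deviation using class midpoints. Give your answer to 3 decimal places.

9.576

Midpoints: 7, 12, 17, 22, 27, 32, 37
n = 116, Σfm = 2662, mean = 22.9483
Σfm² = 71634
Σf(m − x̄)² = Σfm² − (Σfm)²/n = 71634 − 2662²/116 = 10545.6897
Sample variance = 10545.6897 / 115 = 91.7016
Standard deviation = √91.7016 = 9.5761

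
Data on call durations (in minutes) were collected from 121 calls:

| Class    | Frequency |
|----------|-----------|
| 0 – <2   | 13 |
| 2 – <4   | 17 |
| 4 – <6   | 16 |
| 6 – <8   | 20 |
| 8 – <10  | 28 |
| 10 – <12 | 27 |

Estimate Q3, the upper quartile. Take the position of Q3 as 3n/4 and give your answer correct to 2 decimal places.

9.77

Cumulative frequencies: 13, 30, 46, 66, 94, 121
n = 121; position = 3n/4 = 90.75.
This falls in the class 8 – <10: L = 8, F = 66, f = 28, h = 2.
Upper quartile ≈ 8 + ((90.75 − 66) / 28) × 2 = 9.7679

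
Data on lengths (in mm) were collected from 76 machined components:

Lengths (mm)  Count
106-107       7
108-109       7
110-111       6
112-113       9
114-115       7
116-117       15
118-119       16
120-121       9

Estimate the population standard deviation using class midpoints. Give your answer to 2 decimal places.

4.40

Midpoints: 106.5, 108.5, 110.5, 112.5, 114.5, 116.5, 118.5, 120.5
n = 76, Σfm = 8710, mean = 114.6053
Σfm² = 999683
Σf(m − x̄)² = Σfm² − (Σfm)²/n = 999683 − 8710²/76 = 1471.1579
Population variance = 1471.1579 / 76 = 19.3573
Standard deviation = √19.3573 = 4.3997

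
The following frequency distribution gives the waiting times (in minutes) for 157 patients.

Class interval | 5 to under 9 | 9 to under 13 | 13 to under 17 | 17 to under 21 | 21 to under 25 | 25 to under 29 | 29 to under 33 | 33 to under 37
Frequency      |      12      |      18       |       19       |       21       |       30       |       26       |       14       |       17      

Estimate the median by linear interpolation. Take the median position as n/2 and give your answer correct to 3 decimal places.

22.133

Cumulative frequencies: 12, 30, 49, 70, 100, 126, 140, 157
n = 157; position = n/2 = 78.5.
This falls in the class 21 to under 25: L = 21, F = 70, f = 30, h = 4.
Median ≈ 21 + ((78.5 − 70) / 30) × 4 = 22.1333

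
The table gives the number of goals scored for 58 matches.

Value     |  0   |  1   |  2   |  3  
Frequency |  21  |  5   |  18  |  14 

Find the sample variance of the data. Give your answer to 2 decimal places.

1.48

Values: 0, 1, 2, 3
n = 58, Σfx = 83, mean = 1.4310
Σfx² = 203
Σf(x − x̄)² = Σfx² − (Σfx)²/n = 203 − 83²/58 = 84.2241
Sample variance = 84.2241 / 57 = 1.4776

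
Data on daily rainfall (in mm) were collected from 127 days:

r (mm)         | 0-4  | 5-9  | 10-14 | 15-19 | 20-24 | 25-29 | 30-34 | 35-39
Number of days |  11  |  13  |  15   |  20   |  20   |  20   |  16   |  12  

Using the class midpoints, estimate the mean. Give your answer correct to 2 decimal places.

Midpoints: 2, 7, 12, 17, 22, 27, 32, 37
Σfm = 11×2 + 13×7 + 15×12 + 20×17 + 20×22 + 20×27 + 16×32 + 12×37 = 2569
n = Σf = 127
Mean = 2569 / 127 = 20.2283

20.23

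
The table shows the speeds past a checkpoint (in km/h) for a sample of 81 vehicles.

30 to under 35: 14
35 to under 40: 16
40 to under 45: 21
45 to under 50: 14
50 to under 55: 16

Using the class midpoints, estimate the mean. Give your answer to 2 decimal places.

Midpoints: 32.5, 37.5, 42.5, 47.5, 52.5
Σfm = 14×32.5 + 16×37.5 + 21×42.5 + 14×47.5 + 16×52.5 = 3452.5
n = Σf = 81
Mean = 3452.5 / 81 = 42.6235

42.62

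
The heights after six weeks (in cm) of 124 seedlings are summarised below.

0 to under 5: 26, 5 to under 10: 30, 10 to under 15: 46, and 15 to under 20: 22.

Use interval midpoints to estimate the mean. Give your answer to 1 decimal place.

10.1

Midpoints: 2.5, 7.5, 12.5, 17.5
Σfm = 26×2.5 + 30×7.5 + 46×12.5 + 22×17.5 = 1250
n = Σf = 124
Mean = 1250 / 124 = 10.0806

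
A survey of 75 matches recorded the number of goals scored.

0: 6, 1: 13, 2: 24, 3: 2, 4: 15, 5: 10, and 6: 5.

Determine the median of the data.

2

Cumulative frequencies: 6, 19, 43, 45, 60, 70, 75
n = 75, so the median is the value in position (n+1)/2 = 38.
Position 38 falls at value 2.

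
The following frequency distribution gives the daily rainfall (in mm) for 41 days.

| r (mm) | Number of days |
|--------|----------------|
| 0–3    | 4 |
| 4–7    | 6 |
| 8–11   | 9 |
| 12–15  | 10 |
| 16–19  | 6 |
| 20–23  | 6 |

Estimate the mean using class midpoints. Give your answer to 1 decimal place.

Midpoints: 1.5, 5.5, 9.5, 13.5, 17.5, 21.5
Σfm = 4×1.5 + 6×5.5 + 9×9.5 + 10×13.5 + 6×17.5 + 6×21.5 = 493.5
n = Σf = 41
Mean = 493.5 / 41 = 12.0366

12.0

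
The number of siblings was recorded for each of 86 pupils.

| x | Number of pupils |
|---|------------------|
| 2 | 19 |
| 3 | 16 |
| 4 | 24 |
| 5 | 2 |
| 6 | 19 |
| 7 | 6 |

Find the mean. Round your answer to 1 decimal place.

Values: 2, 3, 4, 5, 6, 7
Σfx = 19×2 + 16×3 + 24×4 + 2×5 + 19×6 + 6×7 = 348
n = Σf = 86
Mean = 348 / 86 = 4.0465

4.0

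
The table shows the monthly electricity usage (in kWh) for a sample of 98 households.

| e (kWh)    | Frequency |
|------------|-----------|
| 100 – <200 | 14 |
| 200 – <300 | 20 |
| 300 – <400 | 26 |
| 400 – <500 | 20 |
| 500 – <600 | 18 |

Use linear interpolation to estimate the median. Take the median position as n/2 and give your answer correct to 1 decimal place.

357.7

Cumulative frequencies: 14, 34, 60, 80, 98
n = 98; position = n/2 = 49.
This falls in the class 300 – <400: L = 300, F = 34, f = 26, h = 100.
Median ≈ 300 + ((49 − 34) / 26) × 100 = 357.6923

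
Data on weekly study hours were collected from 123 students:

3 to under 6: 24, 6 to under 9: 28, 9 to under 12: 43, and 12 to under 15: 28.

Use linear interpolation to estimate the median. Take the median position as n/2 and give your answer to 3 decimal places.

Cumulative frequencies: 24, 52, 95, 123
n = 123; position = n/2 = 61.5.
This falls in the class 9 to under 12: L = 9, F = 52, f = 43, h = 3.
Median ≈ 9 + ((61.5 − 52) / 43) × 3 = 9.6628

9.663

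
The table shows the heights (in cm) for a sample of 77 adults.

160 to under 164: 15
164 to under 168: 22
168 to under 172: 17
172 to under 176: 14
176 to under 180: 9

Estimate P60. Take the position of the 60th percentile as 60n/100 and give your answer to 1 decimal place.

Cumulative frequencies: 15, 37, 54, 68, 77
n = 77; position = 60n/100 = 46.2.
This falls in the class 168 to under 172: L = 168, F = 37, f = 17, h = 4.
60th percentile ≈ 168 + ((46.2 − 37) / 17) × 4 = 170.1647

170.2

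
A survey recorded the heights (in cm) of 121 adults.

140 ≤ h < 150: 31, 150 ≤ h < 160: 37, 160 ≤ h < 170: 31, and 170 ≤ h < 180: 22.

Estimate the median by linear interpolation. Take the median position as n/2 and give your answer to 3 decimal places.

157.973

Cumulative frequencies: 31, 68, 99, 121
n = 121; position = n/2 = 60.5.
This falls in the class 150 ≤ h < 160: L = 150, F = 31, f = 37, h = 10.
Median ≈ 150 + ((60.5 − 31) / 37) × 10 = 157.9730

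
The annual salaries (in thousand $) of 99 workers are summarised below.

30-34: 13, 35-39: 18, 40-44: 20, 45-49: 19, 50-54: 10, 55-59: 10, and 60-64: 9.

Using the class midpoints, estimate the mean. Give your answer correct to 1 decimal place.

Midpoints: 32, 37, 42, 47, 52, 57, 62
Σfm = 13×32 + 18×37 + 20×42 + 19×47 + 10×52 + 10×57 + 9×62 = 4463
n = Σf = 99
Mean = 4463 / 99 = 45.0808

45.1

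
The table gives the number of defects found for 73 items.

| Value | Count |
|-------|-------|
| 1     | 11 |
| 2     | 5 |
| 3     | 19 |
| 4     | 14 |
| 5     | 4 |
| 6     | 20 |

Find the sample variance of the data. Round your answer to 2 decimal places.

3.02

Values: 1, 2, 3, 4, 5, 6
n = 73, Σfx = 274, mean = 3.7534
Σfx² = 1246
Σf(x − x̄)² = Σfx² − (Σfx)²/n = 1246 − 274²/73 = 217.5616
Sample variance = 217.5616 / 72 = 3.0217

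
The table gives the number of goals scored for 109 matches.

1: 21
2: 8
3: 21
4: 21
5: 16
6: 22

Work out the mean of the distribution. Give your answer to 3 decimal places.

Values: 1, 2, 3, 4, 5, 6
Σfx = 21×1 + 8×2 + 21×3 + 21×4 + 16×5 + 22×6 = 396
n = Σf = 109
Mean = 396 / 109 = 3.6330

3.633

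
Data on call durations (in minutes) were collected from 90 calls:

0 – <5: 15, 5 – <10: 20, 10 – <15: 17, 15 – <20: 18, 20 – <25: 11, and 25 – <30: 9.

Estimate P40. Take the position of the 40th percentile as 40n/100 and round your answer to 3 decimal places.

Cumulative frequencies: 15, 35, 52, 70, 81, 90
n = 90; position = 40n/100 = 36.
This falls in the class 10 – <15: L = 10, F = 35, f = 17, h = 5.
40th percentile ≈ 10 + ((36 − 35) / 17) × 5 = 10.2941

10.294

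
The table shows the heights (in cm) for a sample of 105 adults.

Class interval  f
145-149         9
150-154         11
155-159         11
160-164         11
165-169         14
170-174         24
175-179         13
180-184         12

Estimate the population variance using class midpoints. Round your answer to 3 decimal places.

Midpoints: 147, 152, 157, 162, 167, 172, 177, 182
n = 105, Σfm = 17455, mean = 166.2381
Σfm² = 2913675
Σf(m − x̄)² = Σfm² − (Σfm)²/n = 2913675 − 17455²/105 = 11989.0476
Population variance = 11989.0476 / 105 = 114.1814

114.181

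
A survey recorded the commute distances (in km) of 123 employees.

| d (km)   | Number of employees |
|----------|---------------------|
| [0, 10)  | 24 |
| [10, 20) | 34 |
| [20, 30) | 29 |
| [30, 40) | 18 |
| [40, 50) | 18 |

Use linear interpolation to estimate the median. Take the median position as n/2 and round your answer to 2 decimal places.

Cumulative frequencies: 24, 58, 87, 105, 123
n = 123; position = n/2 = 61.5.
This falls in the class [20, 30): L = 20, F = 58, f = 29, h = 10.
Median ≈ 20 + ((61.5 − 58) / 29) × 10 = 21.2069

21.21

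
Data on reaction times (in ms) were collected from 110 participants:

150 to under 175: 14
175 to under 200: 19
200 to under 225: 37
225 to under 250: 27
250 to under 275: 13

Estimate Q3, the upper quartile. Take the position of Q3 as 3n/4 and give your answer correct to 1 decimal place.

236.6

Cumulative frequencies: 14, 33, 70, 97, 110
n = 110; position = 3n/4 = 82.5.
This falls in the class 225 to under 250: L = 225, F = 70, f = 27, h = 25.
Upper quartile ≈ 225 + ((82.5 − 70) / 27) × 25 = 236.5741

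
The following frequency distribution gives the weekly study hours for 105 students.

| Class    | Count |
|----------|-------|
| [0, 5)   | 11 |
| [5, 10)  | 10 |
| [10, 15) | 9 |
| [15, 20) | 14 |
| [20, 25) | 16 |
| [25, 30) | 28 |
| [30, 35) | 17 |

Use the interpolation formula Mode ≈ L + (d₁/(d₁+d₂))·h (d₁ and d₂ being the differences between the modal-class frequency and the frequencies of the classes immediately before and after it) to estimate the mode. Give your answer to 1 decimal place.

Modal class: [25, 30) (highest frequency 28).
d₁ = 28 − 16 = 12, d₂ = 28 − 17 = 11
Mode ≈ 25 + (12/(12+11)) × 5 = 25 + 2.6087 = 27.6087

27.6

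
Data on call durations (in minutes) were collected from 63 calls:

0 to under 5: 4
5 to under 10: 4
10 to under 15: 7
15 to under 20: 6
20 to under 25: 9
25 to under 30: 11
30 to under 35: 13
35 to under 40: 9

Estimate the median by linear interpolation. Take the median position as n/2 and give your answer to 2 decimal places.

25.68

Cumulative frequencies: 4, 8, 15, 21, 30, 41, 54, 63
n = 63; position = n/2 = 31.5.
This falls in the class 25 to under 30: L = 25, F = 30, f = 11, h = 5.
Median ≈ 25 + ((31.5 − 30) / 11) × 5 = 25.6818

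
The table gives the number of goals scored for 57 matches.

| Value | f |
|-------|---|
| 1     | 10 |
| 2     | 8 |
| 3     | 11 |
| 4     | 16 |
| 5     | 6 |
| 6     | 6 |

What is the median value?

3

Cumulative frequencies: 10, 18, 29, 45, 51, 57
n = 57, so the median is the value in position (n+1)/2 = 29.
Position 29 falls at value 3.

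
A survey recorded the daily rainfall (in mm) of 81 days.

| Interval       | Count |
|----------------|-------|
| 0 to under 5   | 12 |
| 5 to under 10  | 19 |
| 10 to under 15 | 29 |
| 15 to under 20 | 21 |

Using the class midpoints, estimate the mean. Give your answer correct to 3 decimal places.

11.142

Midpoints: 2.5, 7.5, 12.5, 17.5
Σfm = 12×2.5 + 19×7.5 + 29×12.5 + 21×17.5 = 902.5
n = Σf = 81
Mean = 902.5 / 81 = 11.1420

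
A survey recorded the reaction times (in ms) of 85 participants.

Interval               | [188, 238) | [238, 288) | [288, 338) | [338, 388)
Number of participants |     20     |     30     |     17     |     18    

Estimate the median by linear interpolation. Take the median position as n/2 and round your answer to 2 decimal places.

275.50

Cumulative frequencies: 20, 50, 67, 85
n = 85; position = n/2 = 42.5.
This falls in the class [238, 288): L = 238, F = 20, f = 30, h = 50.
Median ≈ 238 + ((42.5 − 20) / 30) × 50 = 275.5000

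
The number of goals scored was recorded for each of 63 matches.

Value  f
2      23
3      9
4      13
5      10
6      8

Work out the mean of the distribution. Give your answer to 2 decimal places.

3.54

Values: 2, 3, 4, 5, 6
Σfx = 23×2 + 9×3 + 13×4 + 10×5 + 8×6 = 223
n = Σf = 63
Mean = 223 / 63 = 3.5397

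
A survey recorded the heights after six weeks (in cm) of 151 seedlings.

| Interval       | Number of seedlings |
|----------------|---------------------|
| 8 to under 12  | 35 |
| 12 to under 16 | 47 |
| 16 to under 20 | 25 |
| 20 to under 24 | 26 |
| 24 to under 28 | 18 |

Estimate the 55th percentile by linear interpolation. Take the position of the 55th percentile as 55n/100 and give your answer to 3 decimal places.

16.168

Cumulative frequencies: 35, 82, 107, 133, 151
n = 151; position = 55n/100 = 83.05.
This falls in the class 16 to under 20: L = 16, F = 82, f = 25, h = 4.
55th percentile ≈ 16 + ((83.05 − 82) / 25) × 4 = 16.1680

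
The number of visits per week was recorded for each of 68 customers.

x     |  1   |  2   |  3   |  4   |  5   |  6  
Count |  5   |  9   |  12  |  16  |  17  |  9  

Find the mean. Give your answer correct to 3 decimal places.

Values: 1, 2, 3, 4, 5, 6
Σfx = 5×1 + 9×2 + 12×3 + 16×4 + 17×5 + 9×6 = 262
n = Σf = 68
Mean = 262 / 68 = 3.8529

3.853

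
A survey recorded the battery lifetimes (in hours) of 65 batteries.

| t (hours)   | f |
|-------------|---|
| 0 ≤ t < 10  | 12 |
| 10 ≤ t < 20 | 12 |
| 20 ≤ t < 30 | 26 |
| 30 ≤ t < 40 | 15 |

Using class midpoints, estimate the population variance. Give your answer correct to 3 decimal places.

104.947

Midpoints: 5, 15, 25, 35
n = 65, Σfm = 1415, mean = 21.7692
Σfm² = 37625
Σf(m − x̄)² = Σfm² − (Σfm)²/n = 37625 − 1415²/65 = 6821.5385
Population variance = 6821.5385 / 65 = 104.9467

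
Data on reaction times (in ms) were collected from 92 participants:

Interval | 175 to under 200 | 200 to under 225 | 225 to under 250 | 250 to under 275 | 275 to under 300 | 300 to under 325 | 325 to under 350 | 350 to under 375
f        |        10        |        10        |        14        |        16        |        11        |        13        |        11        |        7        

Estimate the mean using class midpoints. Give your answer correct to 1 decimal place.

271.7

Midpoints: 187.5, 212.5, 237.5, 262.5, 287.5, 312.5, 337.5, 362.5
Σfm = 10×187.5 + 10×212.5 + 14×237.5 + 16×262.5 + 11×287.5 + 13×312.5 + 11×337.5 + 7×362.5 = 25000
n = Σf = 92
Mean = 25000 / 92 = 271.7391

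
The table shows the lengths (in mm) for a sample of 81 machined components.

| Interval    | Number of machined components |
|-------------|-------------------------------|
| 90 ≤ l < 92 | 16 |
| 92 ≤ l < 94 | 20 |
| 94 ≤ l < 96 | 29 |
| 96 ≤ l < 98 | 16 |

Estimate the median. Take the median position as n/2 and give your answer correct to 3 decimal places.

Cumulative frequencies: 16, 36, 65, 81
n = 81; position = n/2 = 40.5.
This falls in the class 94 ≤ l < 96: L = 94, F = 36, f = 29, h = 2.
Median ≈ 94 + ((40.5 − 36) / 29) × 2 = 94.3103

94.310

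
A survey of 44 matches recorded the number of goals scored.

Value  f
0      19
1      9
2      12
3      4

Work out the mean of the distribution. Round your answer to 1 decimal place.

1.0

Values: 0, 1, 2, 3
Σfx = 19×0 + 9×1 + 12×2 + 4×3 = 45
n = Σf = 44
Mean = 45 / 44 = 1.0227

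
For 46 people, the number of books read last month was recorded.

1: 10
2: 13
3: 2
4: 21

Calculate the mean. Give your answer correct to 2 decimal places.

2.74

Values: 1, 2, 3, 4
Σfx = 10×1 + 13×2 + 2×3 + 21×4 = 126
n = Σf = 46
Mean = 126 / 46 = 2.7391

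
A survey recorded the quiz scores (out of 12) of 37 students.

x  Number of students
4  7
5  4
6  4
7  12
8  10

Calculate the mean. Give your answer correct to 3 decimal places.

6.378

Values: 4, 5, 6, 7, 8
Σfx = 7×4 + 4×5 + 4×6 + 12×7 + 10×8 = 236
n = Σf = 37
Mean = 236 / 37 = 6.3784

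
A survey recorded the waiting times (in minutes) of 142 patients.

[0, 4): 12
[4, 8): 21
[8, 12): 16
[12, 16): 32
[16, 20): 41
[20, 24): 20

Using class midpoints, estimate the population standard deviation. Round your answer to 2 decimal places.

6.08

Midpoints: 2, 6, 10, 14, 18, 22
n = 142, Σfm = 1936, mean = 13.6338
Σfm² = 31640
Σf(m − x̄)² = Σfm² − (Σfm)²/n = 31640 − 1936²/142 = 5244.9577
Population variance = 5244.9577 / 142 = 36.9363
Standard deviation = √36.9363 = 6.0775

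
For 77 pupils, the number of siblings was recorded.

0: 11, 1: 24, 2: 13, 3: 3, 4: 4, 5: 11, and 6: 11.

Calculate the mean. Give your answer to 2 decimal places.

2.55

Values: 0, 1, 2, 3, 4, 5, 6
Σfx = 11×0 + 24×1 + 13×2 + 3×3 + 4×4 + 11×5 + 11×6 = 196
n = Σf = 77
Mean = 196 / 77 = 2.5455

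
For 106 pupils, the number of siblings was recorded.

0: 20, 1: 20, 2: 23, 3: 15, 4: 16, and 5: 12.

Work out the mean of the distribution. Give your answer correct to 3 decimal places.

Values: 0, 1, 2, 3, 4, 5
Σfx = 20×0 + 20×1 + 23×2 + 15×3 + 16×4 + 12×5 = 235
n = Σf = 106
Mean = 235 / 106 = 2.2170

2.217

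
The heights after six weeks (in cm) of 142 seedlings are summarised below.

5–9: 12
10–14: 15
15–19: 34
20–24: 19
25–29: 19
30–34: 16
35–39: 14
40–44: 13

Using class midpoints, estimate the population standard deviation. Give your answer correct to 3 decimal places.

10.318

Midpoints: 7, 12, 17, 22, 27, 32, 37, 42
n = 142, Σfm = 3349, mean = 23.5845
Σfm² = 94103
Σf(m − x̄)² = Σfm² − (Σfm)²/n = 94103 − 3349²/142 = 15118.4859
Population variance = 15118.4859 / 142 = 106.4682
Standard deviation = √106.4682 = 10.3183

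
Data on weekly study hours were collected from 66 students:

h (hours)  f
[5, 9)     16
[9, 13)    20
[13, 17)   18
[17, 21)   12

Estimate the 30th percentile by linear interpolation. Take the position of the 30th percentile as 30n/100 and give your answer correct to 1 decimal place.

9.8

Cumulative frequencies: 16, 36, 54, 66
n = 66; position = 30n/100 = 19.8.
This falls in the class [9, 13): L = 9, F = 16, f = 20, h = 4.
30th percentile ≈ 9 + ((19.8 − 16) / 20) × 4 = 9.7600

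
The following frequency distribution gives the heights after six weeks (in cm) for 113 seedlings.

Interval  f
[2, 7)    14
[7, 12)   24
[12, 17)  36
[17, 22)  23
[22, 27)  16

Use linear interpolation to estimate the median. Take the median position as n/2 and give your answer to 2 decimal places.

Cumulative frequencies: 14, 38, 74, 97, 113
n = 113; position = n/2 = 56.5.
This falls in the class [12, 17): L = 12, F = 38, f = 36, h = 5.
Median ≈ 12 + ((56.5 − 38) / 36) × 5 = 14.5694

14.57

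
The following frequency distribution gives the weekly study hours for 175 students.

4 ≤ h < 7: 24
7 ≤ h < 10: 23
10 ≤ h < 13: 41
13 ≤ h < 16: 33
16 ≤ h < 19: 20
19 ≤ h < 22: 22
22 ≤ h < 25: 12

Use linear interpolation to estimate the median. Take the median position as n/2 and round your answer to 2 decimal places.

Cumulative frequencies: 24, 47, 88, 121, 141, 163, 175
n = 175; position = n/2 = 87.5.
This falls in the class 10 ≤ h < 13: L = 10, F = 47, f = 41, h = 3.
Median ≈ 10 + ((87.5 − 47) / 41) × 3 = 12.9634

12.96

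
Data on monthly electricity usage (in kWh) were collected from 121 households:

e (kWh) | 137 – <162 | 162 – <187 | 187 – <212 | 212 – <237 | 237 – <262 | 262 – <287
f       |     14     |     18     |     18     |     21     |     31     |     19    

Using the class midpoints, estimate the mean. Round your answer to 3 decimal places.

Midpoints: 149.5, 174.5, 199.5, 224.5, 249.5, 274.5
Σfm = 14×149.5 + 18×174.5 + 18×199.5 + 21×224.5 + 31×249.5 + 19×274.5 = 26489.5
n = Σf = 121
Mean = 26489.5 / 121 = 218.9215

218.921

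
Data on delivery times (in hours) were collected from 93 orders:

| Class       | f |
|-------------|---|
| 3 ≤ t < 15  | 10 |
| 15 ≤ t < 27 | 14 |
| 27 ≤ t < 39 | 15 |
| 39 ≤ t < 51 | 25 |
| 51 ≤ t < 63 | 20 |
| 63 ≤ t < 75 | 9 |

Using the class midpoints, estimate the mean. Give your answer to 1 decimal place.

40.5

Midpoints: 9, 21, 33, 45, 57, 69
Σfm = 10×9 + 14×21 + 15×33 + 25×45 + 20×57 + 9×69 = 3765
n = Σf = 93
Mean = 3765 / 93 = 40.4839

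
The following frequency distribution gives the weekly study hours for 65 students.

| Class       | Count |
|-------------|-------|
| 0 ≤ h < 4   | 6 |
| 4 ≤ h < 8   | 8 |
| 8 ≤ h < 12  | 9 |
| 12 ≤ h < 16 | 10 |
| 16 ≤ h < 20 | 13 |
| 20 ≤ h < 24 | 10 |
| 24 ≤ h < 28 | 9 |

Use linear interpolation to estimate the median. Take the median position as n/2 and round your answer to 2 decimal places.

Cumulative frequencies: 6, 14, 23, 33, 46, 56, 65
n = 65; position = n/2 = 32.5.
This falls in the class 12 ≤ h < 16: L = 12, F = 23, f = 10, h = 4.
Median ≈ 12 + ((32.5 − 23) / 10) × 4 = 15.8000

15.80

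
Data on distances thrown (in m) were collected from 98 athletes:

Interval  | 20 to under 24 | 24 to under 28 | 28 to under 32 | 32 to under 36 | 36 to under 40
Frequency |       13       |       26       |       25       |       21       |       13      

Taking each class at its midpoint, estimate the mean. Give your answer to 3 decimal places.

29.796

Midpoints: 22, 26, 30, 34, 38
Σfm = 13×22 + 26×26 + 25×30 + 21×34 + 13×38 = 2920
n = Σf = 98
Mean = 2920 / 98 = 29.7959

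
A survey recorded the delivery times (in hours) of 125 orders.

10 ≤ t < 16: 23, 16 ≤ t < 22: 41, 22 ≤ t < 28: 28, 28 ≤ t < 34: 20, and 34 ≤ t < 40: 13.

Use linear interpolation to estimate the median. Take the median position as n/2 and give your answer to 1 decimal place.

21.8

Cumulative frequencies: 23, 64, 92, 112, 125
n = 125; position = n/2 = 62.5.
This falls in the class 16 ≤ t < 22: L = 16, F = 23, f = 41, h = 6.
Median ≈ 16 + ((62.5 − 23) / 41) × 6 = 21.7805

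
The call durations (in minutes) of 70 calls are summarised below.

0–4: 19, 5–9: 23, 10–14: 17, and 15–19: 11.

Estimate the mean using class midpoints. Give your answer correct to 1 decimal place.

8.4

Midpoints: 2, 7, 12, 17
Σfm = 19×2 + 23×7 + 17×12 + 11×17 = 590
n = Σf = 70
Mean = 590 / 70 = 8.4286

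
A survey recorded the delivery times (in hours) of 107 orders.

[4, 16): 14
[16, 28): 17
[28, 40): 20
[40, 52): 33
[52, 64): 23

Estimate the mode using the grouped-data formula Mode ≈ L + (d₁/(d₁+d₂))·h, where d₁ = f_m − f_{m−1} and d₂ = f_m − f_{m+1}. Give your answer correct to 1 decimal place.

46.8

Modal class: [40, 52) (highest frequency 33).
d₁ = 33 − 20 = 13, d₂ = 33 − 23 = 10
Mode ≈ 40 + (13/(13+10)) × 12 = 40 + 6.7826 = 46.7826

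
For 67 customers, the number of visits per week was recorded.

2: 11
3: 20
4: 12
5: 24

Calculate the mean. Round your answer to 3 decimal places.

3.731

Values: 2, 3, 4, 5
Σfx = 11×2 + 20×3 + 12×4 + 24×5 = 250
n = Σf = 67
Mean = 250 / 67 = 3.7313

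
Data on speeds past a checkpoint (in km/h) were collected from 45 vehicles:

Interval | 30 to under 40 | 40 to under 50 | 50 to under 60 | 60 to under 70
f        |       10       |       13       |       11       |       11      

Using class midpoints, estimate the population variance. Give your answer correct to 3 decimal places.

118.321

Midpoints: 35, 45, 55, 65
n = 45, Σfm = 2255, mean = 50.1111
Σfm² = 118325
Σf(m − x̄)² = Σfm² − (Σfm)²/n = 118325 − 2255²/45 = 5324.4444
Population variance = 5324.4444 / 45 = 118.3210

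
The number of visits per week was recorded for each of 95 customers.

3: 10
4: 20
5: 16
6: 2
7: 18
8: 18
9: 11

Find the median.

Cumulative frequencies: 10, 30, 46, 48, 66, 84, 95
n = 95, so the median is the value in position (n+1)/2 = 48.
Position 48 falls at value 6.

6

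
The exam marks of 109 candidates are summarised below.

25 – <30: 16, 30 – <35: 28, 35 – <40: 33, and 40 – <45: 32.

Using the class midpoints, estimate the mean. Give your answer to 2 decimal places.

Midpoints: 27.5, 32.5, 37.5, 42.5
Σfm = 16×27.5 + 28×32.5 + 33×37.5 + 32×42.5 = 3947.5
n = Σf = 109
Mean = 3947.5 / 109 = 36.2156

36.22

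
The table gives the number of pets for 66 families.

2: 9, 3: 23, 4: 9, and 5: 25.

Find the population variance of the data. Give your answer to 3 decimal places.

Values: 2, 3, 4, 5
n = 66, Σfx = 248, mean = 3.7576
Σfx² = 1012
Σf(x − x̄)² = Σfx² − (Σfx)²/n = 1012 − 248²/66 = 80.1212
Population variance = 80.1212 / 66 = 1.2140

1.214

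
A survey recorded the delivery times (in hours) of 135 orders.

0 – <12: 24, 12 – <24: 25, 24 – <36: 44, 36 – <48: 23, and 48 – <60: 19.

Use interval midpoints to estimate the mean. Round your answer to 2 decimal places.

Midpoints: 6, 18, 30, 42, 54
Σfm = 24×6 + 25×18 + 44×30 + 23×42 + 19×54 = 3906
n = Σf = 135
Mean = 3906 / 135 = 28.9333

28.93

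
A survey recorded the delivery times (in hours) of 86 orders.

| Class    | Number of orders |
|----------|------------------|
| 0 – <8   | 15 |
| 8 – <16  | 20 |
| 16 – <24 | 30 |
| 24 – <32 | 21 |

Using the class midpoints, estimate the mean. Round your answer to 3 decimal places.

Midpoints: 4, 12, 20, 28
Σfm = 15×4 + 20×12 + 30×20 + 21×28 = 1488
n = Σf = 86
Mean = 1488 / 86 = 17.3023

17.302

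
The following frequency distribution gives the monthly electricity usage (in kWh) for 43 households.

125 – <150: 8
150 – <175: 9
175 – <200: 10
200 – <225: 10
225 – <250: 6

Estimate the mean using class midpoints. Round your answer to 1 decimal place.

Midpoints: 137.5, 162.5, 187.5, 212.5, 237.5
Σfm = 8×137.5 + 9×162.5 + 10×187.5 + 10×212.5 + 6×237.5 = 7987.5
n = Σf = 43
Mean = 7987.5 / 43 = 185.7558

185.8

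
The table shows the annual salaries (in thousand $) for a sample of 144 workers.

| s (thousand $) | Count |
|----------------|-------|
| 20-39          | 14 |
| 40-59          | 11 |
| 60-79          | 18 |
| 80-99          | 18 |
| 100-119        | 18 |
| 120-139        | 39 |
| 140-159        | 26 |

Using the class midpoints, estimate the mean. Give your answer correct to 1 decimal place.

102.3

Midpoints: 29.5, 49.5, 69.5, 89.5, 109.5, 129.5, 149.5
Σfm = 14×29.5 + 11×49.5 + 18×69.5 + 18×89.5 + 18×109.5 + 39×129.5 + 26×149.5 = 14728
n = Σf = 144
Mean = 14728 / 144 = 102.2778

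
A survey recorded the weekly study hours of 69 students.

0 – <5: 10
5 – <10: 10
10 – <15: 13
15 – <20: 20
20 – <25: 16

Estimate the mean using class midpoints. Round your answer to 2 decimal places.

Midpoints: 2.5, 7.5, 12.5, 17.5, 22.5
Σfm = 10×2.5 + 10×7.5 + 13×12.5 + 20×17.5 + 16×22.5 = 972.5
n = Σf = 69
Mean = 972.5 / 69 = 14.0942

14.09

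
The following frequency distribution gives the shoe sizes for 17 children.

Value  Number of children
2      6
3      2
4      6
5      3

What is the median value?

Cumulative frequencies: 6, 8, 14, 17
n = 17, so the median is the value in position (n+1)/2 = 9.
Position 9 falls at value 4.

4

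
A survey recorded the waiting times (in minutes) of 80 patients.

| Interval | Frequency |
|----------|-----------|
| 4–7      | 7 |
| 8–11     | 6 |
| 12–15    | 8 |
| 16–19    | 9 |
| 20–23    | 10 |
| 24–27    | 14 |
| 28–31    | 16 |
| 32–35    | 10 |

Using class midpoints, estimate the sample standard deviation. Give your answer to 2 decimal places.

Midpoints: 5.5, 9.5, 13.5, 17.5, 21.5, 25.5, 29.5, 33.5
n = 80, Σfm = 1740, mean = 21.7500
Σfm² = 43840
Σf(m − x̄)² = Σfm² − (Σfm)²/n = 43840 − 1740²/80 = 5995.0000
Sample variance = 5995.0000 / 79 = 75.8861
Standard deviation = √75.8861 = 8.7113

8.71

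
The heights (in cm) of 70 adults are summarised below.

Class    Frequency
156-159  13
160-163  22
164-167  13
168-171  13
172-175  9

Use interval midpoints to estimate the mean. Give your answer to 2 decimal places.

164.53

Midpoints: 157.5, 161.5, 165.5, 169.5, 173.5
Σfm = 13×157.5 + 22×161.5 + 13×165.5 + 13×169.5 + 9×173.5 = 11517
n = Σf = 70
Mean = 11517 / 70 = 164.5286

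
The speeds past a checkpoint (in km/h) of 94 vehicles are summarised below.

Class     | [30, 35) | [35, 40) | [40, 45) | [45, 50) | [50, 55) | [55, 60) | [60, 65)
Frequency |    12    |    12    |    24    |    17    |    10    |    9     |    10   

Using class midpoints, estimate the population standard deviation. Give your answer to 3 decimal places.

9.063

Midpoints: 32.5, 37.5, 42.5, 47.5, 52.5, 57.5, 62.5
n = 94, Σfm = 4335, mean = 46.1170
Σfm² = 207637.5
Σf(m − x̄)² = Σfm² − (Σfm)²/n = 207637.5 − 4335²/94 = 7720.2128
Population variance = 7720.2128 / 94 = 82.1299
Standard deviation = √82.1299 = 9.0626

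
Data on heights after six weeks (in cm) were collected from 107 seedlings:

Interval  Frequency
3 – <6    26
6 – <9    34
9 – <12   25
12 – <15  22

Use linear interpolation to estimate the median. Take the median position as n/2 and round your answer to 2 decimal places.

8.43

Cumulative frequencies: 26, 60, 85, 107
n = 107; position = n/2 = 53.5.
This falls in the class 6 – <9: L = 6, F = 26, f = 34, h = 3.
Median ≈ 6 + ((53.5 − 26) / 34) × 3 = 8.4265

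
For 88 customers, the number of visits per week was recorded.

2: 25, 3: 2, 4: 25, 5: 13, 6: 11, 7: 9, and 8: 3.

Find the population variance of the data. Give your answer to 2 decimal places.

Values: 2, 3, 4, 5, 6, 7, 8
n = 88, Σfx = 374, mean = 4.2500
Σfx² = 1872
Σf(x − x̄)² = Σfx² − (Σfx)²/n = 1872 − 374²/88 = 282.5000
Population variance = 282.5000 / 88 = 3.2102

3.21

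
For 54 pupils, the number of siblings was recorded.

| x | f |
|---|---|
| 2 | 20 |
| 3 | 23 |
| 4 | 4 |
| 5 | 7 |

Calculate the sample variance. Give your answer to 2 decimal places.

Values: 2, 3, 4, 5
n = 54, Σfx = 160, mean = 2.9630
Σfx² = 526
Σf(x − x̄)² = Σfx² − (Σfx)²/n = 526 − 160²/54 = 51.9259
Sample variance = 51.9259 / 53 = 0.9797

0.98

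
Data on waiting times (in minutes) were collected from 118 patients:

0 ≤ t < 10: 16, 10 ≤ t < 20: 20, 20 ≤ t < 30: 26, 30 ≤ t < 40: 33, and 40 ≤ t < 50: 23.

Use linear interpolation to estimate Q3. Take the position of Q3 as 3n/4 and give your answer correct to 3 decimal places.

38.030

Cumulative frequencies: 16, 36, 62, 95, 118
n = 118; position = 3n/4 = 88.5.
This falls in the class 30 ≤ t < 40: L = 30, F = 62, f = 33, h = 10.
Upper quartile ≈ 30 + ((88.5 − 62) / 33) × 10 = 38.0303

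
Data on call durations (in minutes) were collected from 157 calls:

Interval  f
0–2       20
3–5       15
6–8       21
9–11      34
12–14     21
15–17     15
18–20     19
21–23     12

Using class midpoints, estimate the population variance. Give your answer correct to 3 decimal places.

Midpoints: 1, 4, 7, 10, 13, 16, 19, 22
n = 157, Σfm = 1705, mean = 10.8599
Σfm² = 24745
Σf(m − x̄)² = Σfm² − (Σfm)²/n = 24745 − 1705²/157 = 6228.9172
Population variance = 6228.9172 / 157 = 39.6746

39.675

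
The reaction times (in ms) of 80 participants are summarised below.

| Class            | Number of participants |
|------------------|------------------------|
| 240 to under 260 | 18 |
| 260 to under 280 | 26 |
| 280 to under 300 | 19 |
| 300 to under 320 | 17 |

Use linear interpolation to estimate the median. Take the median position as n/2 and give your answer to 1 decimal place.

276.9

Cumulative frequencies: 18, 44, 63, 80
n = 80; position = n/2 = 40.
This falls in the class 260 to under 280: L = 260, F = 18, f = 26, h = 20.
Median ≈ 260 + ((40 − 18) / 26) × 20 = 276.9231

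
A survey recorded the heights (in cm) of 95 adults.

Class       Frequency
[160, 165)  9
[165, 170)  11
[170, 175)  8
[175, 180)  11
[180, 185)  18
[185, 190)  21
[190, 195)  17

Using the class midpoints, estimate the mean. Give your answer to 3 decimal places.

180.342

Midpoints: 162.5, 167.5, 172.5, 177.5, 182.5, 187.5, 192.5
Σfm = 9×162.5 + 11×167.5 + 8×172.5 + 11×177.5 + 18×182.5 + 21×187.5 + 17×192.5 = 17132.5
n = Σf = 95
Mean = 17132.5 / 95 = 180.3421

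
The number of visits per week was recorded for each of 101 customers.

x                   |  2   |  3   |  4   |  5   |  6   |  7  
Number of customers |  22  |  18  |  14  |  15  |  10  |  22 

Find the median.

4

Cumulative frequencies: 22, 40, 54, 69, 79, 101
n = 101, so the median is the value in position (n+1)/2 = 51.
Position 51 falls at value 4.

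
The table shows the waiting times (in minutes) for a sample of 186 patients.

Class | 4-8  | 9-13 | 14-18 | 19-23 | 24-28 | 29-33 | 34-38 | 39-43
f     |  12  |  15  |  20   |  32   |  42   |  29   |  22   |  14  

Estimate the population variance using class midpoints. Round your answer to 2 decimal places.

Midpoints: 6, 11, 16, 21, 26, 31, 36, 41
n = 186, Σfm = 4586, mean = 24.6559
Σfm² = 129786
Σf(m − x̄)² = Σfm² − (Σfm)²/n = 129786 − 4586²/186 = 16713.9785
Population variance = 16713.9785 / 186 = 89.8601

89.86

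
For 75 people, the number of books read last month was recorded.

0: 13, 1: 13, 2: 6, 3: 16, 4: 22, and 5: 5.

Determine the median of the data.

Cumulative frequencies: 13, 26, 32, 48, 70, 75
n = 75, so the median is the value in position (n+1)/2 = 38.
Position 38 falls at value 3.

3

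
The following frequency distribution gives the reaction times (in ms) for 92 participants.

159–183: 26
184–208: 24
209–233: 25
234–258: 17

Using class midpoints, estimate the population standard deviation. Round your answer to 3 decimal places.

Midpoints: 171, 196, 221, 246
n = 92, Σfm = 18857, mean = 204.9674
Σfm² = 3932047
Σf(m − x̄)² = Σfm² − (Σfm)²/n = 3932047 − 18857²/92 = 66976.9022
Population variance = 66976.9022 / 92 = 728.0098
Standard deviation = √728.0098 = 26.9817

26.982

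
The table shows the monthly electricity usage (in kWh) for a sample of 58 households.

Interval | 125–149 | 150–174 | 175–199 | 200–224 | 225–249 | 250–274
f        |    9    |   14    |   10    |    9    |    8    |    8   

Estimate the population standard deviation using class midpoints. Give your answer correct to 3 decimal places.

Midpoints: 137, 162, 187, 212, 237, 262
n = 58, Σfm = 11271, mean = 194.3276
Σfm² = 2289027
Σf(m − x̄)² = Σfm² − (Σfm)²/n = 2289027 − 11271²/58 = 98760.7759
Population variance = 98760.7759 / 58 = 1702.7720
Standard deviation = √1702.7720 = 41.2647

41.265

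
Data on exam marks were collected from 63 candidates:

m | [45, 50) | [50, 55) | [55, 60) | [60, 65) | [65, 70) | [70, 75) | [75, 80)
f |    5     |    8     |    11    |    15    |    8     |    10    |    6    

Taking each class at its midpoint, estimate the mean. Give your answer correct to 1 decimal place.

Midpoints: 47.5, 52.5, 57.5, 62.5, 67.5, 72.5, 77.5
Σfm = 5×47.5 + 8×52.5 + 11×57.5 + 15×62.5 + 8×67.5 + 10×72.5 + 6×77.5 = 3957.5
n = Σf = 63
Mean = 3957.5 / 63 = 62.8175

62.8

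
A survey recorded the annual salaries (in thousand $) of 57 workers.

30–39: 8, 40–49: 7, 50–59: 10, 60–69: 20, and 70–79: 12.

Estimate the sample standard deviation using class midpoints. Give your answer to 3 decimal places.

Midpoints: 34.5, 44.5, 54.5, 64.5, 74.5
n = 57, Σfm = 3316.5, mean = 58.1842
Σfm² = 202894.25
Σf(m − x̄)² = Σfm² − (Σfm)²/n = 202894.25 − 3316.5²/57 = 9926.3158
Sample variance = 9926.3158 / 56 = 177.2556
Standard deviation = √177.2556 = 13.3137

13.314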